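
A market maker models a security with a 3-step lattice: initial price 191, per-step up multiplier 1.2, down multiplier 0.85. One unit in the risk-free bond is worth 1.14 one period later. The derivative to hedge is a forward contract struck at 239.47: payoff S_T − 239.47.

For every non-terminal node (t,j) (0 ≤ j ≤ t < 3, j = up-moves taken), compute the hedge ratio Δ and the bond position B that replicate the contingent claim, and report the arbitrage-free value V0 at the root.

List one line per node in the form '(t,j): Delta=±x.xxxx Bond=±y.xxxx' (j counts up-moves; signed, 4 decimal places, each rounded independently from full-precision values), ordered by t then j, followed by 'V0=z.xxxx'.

Under the risk-neutral measure, an up-move has probability p* = (R−d)/(u−d) = 0.8286 and values discount at R = 1.14.
Payoff layer (t=3): V(3,0)=-122.1721, V(3,1)=-73.8730, V(3,2)=-5.6860, V(3,3)=90.5780
(2,0): S=137.9975. Δ = (V_up−V_dn)/(S_up−S_dn) = (-73.8730−-122.1721)/(165.5970−117.2979) = 1.0000. V = [p*·-73.8730 + (1−p*)·-122.1721]/1.14 = -72.0639. B = V − Δ·S = -210.0614.
(2,1): S=194.8200. Δ = (V_up−V_dn)/(S_up−S_dn) = (-5.6860−-73.8730)/(233.7840−165.5970) = 1.0000. V = [p*·-5.6860 + (1−p*)·-73.8730]/1.14 = -15.2414. B = V − Δ·S = -210.0614.
(2,2): S=275.0400. Δ = (V_up−V_dn)/(S_up−S_dn) = (90.5780−-5.6860)/(330.0480−233.7840) = 1.0000. V = [p*·90.5780 + (1−p*)·-5.6860]/1.14 = 64.9786. B = V − Δ·S = -210.0614.
(1,0): S=162.3500. Δ = (V_up−V_dn)/(S_up−S_dn) = (-15.2414−-72.0639)/(194.8200−137.9975) = 1.0000. V = [p*·-15.2414 + (1−p*)·-72.0639]/1.14 = -21.9144. B = V − Δ·S = -184.2644.
(1,1): S=229.2000. Δ = (V_up−V_dn)/(S_up−S_dn) = (64.9786−-15.2414)/(275.0400−194.8200) = 1.0000. V = [p*·64.9786 + (1−p*)·-15.2414]/1.14 = 44.9356. B = V − Δ·S = -184.2644.
(0,0): S=191.0000. Δ = (V_up−V_dn)/(S_up−S_dn) = (44.9356−-21.9144)/(229.2000−162.3500) = 1.0000. V = [p*·44.9356 + (1−p*)·-21.9144]/1.14 = 29.3646. B = V − Δ·S = -161.6354.
Check: Δ(0,0)·S0 + B(0,0) = 29.3646 = V0.

(0,0): Delta=1.0000 Bond=-161.6354
(1,0): Delta=1.0000 Bond=-184.2644
(1,1): Delta=1.0000 Bond=-184.2644
(2,0): Delta=1.0000 Bond=-210.0614
(2,1): Delta=1.0000 Bond=-210.0614
(2,2): Delta=1.0000 Bond=-210.0614
V0=29.3646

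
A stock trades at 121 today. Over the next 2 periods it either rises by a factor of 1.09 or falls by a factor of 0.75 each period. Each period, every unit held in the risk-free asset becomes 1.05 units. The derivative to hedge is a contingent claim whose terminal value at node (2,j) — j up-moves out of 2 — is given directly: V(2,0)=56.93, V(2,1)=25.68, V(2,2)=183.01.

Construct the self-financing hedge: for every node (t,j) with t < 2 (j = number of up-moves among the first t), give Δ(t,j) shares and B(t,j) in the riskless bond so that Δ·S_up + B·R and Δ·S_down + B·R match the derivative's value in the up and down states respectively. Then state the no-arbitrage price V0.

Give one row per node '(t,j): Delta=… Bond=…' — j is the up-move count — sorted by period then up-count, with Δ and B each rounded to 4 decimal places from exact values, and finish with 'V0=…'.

(0,0): Delta=3.1286 Bond=-243.7692
(1,0): Delta=-1.0128 Bond=119.8703
(1,1): Delta=3.5085 Bond=-306.0681
V0=134.7857

Risk-neutral probability p* = (R−d)/(u−d) = (1.05−0.75)/(1.09−0.75) = 0.8824.
At expiry t=2: V(2,0)=56.9300, V(2,1)=25.6800, V(2,2)=183.0100
  t=1,j=0: stock 90.7500 → up 98.9175 (V=25.6800), down 68.0625 (V=56.9300). Price 27.9585; hedge Δ=-1.0128, bond B=119.8703.
  t=1,j=1: stock 131.8900 → up 143.7601 (V=183.0100), down 98.9175 (V=25.6800). Price 156.6672; hedge Δ=3.5085, bond B=-306.0681.
  t=0,j=0: stock 121.0000 → up 131.8900 (V=156.6672), down 90.7500 (V=27.9585). Price 134.7857; hedge Δ=3.1286, bond B=-243.7692.
The time-0 hedge costs 134.7857, which is the no-arbitrage price.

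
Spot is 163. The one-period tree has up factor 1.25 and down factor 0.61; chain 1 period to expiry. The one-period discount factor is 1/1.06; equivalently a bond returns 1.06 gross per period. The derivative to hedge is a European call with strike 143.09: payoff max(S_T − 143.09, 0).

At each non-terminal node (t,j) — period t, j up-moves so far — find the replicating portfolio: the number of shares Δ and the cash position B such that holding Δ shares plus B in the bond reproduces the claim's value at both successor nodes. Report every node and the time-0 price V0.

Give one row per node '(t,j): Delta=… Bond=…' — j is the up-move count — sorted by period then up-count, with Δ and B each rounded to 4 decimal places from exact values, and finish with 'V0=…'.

(0,0): Delta=0.5815 Bond=-54.5439
V0=40.2373

Since d<R<u, set p* = (R−d)/(u−d) = 0.7031; price each node as the discounted p*-expectation of its children.
At expiry t=1: V(1,0)=0.0000, V(1,1)=60.6600
Node (0,0) S=163.0000: V=(p*·60.6600+(1−p*)·0.0000)/1.06=40.2373; Δ=(60.6600−0.0000)/(203.7500−99.4300)=0.5815; B=V−Δ·S=-54.5439
Check: Δ(0,0)·S0 + B(0,0) = 40.2373 = V0.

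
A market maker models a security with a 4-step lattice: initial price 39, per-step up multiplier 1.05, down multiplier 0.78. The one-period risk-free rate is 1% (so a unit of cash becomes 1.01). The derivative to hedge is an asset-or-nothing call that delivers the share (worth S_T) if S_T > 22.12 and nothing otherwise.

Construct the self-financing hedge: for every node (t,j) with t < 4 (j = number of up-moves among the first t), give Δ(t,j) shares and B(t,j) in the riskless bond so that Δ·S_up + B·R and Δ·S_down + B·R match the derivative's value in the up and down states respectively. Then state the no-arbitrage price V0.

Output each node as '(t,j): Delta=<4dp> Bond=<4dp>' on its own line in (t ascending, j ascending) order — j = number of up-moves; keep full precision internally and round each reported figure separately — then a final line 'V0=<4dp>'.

(0,0): Delta=1.0990 Bond=-4.0734
(1,0): Delta=1.5723 Bond=-18.5135
(1,1): Delta=1.0378 Bond=-1.6099
(2,0): Delta=3.4440 Bond=-63.1080
(2,1): Delta=1.3305 Bond=-10.9753
(2,2): Delta=1.0000 Bond=0.0000
(3,0): Delta=0.0000 Bond=0.0000
(3,1): Delta=3.8889 Bond=-74.8242
(3,2): Delta=1.0000 Bond=0.0000
(3,3): Delta=1.0000 Bond=0.0000
V0=38.7864

Risk-neutral probability p* = (R−d)/(u−d) = (1.01−0.78)/(1.05−0.78) = 0.8519.
Terminal payoffs: V(4,0)=0.0000, V(4,1)=0.0000, V(4,2)=26.1597, V(4,3)=35.2150, V(4,4)=47.4047
(3,0): S=18.5075. Δ = (V_up−V_dn)/(S_up−S_dn) = (0.0000−0.0000)/(19.4329−14.4359) = 0.0000. V = [p*·0.0000 + (1−p*)·0.0000]/1.01 = 0.0000. B = V − Δ·S = 0.0000.
(3,1): S=24.9140. Δ = (V_up−V_dn)/(S_up−S_dn) = (26.1597−0.0000)/(26.1597−19.4329) = 3.8889. V = [p*·26.1597 + (1−p*)·0.0000]/1.01 = 22.0635. B = V − Δ·S = -74.8242.
(3,2): S=33.5381. Δ = (V_up−V_dn)/(S_up−S_dn) = (35.2150−26.1597)/(35.2150−26.1597) = 1.0000. V = [p*·35.2150 + (1−p*)·26.1597]/1.01 = 33.5380. B = V − Δ·S = 0.0000.
(3,3): S=45.1474. Δ = (V_up−V_dn)/(S_up−S_dn) = (47.4047−35.2150)/(47.4047−35.2150) = 1.0000. V = [p*·47.4047 + (1−p*)·35.2150]/1.01 = 45.1474. B = V − Δ·S = 0.0000.
(2,0): S=23.7276. Δ = (V_up−V_dn)/(S_up−S_dn) = (22.0635−0.0000)/(24.9140−18.5075) = 3.4440. V = [p*·22.0635 + (1−p*)·0.0000]/1.01 = 18.6088. B = V − Δ·S = -63.1080.
(2,1): S=31.9410. Δ = (V_up−V_dn)/(S_up−S_dn) = (33.5380−22.0635)/(33.5381−24.9140) = 1.3305. V = [p*·33.5380 + (1−p*)·22.0635]/1.01 = 31.5229. B = V − Δ·S = -10.9753.
(2,2): S=42.9975. Δ = (V_up−V_dn)/(S_up−S_dn) = (45.1474−33.5380)/(45.1474−33.5381) = 1.0000. V = [p*·45.1474 + (1−p*)·33.5380]/1.01 = 42.9975. B = V − Δ·S = 0.0000.
(1,0): S=30.4200. Δ = (V_up−V_dn)/(S_up−S_dn) = (31.5229−18.6088)/(31.9410−23.7276) = 1.5723. V = [p*·31.5229 + (1−p*)·18.6088]/1.01 = 29.3165. B = V − Δ·S = -18.5135.
(1,1): S=40.9500. Δ = (V_up−V_dn)/(S_up−S_dn) = (42.9975−31.5229)/(42.9975−31.9410) = 1.0378. V = [p*·42.9975 + (1−p*)·31.5229]/1.01 = 40.8887. B = V − Δ·S = -1.6099.
(0,0): S=39.0000. Δ = (V_up−V_dn)/(S_up−S_dn) = (40.8887−29.3165)/(40.9500−30.4200) = 1.0990. V = [p*·40.8887 + (1−p*)·29.3165]/1.01 = 38.7864. B = V − Δ·S = -4.0734.
Check: Δ(0,0)·S0 + B(0,0) = 38.7864 = V0.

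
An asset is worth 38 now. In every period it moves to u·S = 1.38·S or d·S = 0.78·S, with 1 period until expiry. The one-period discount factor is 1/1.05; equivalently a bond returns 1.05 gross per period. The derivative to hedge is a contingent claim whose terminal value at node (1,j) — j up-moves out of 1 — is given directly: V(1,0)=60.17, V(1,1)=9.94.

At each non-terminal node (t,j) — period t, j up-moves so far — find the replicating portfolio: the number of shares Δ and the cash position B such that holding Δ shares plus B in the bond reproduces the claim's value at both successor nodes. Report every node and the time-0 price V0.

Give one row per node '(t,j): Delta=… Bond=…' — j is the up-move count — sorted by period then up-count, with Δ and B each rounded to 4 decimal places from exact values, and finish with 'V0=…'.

Since d<R<u, set p* = (R−d)/(u−d) = 0.4500; price each node as the discounted p*-expectation of its children.
Terminal values V(1,·): V(1,0)=60.1700, V(1,1)=9.9400
(0,0): S=38.0000. Δ = (V_up−V_dn)/(S_up−S_dn) = (9.9400−60.1700)/(52.4400−29.6400) = -2.2031. V = [p*·9.9400 + (1−p*)·60.1700]/1.05 = 35.7776. B = V − Δ·S = 119.4943.
Check: Δ(0,0)·S0 + B(0,0) = 35.7776 = V0.

(0,0): Delta=-2.2031 Bond=119.4943
V0=35.7776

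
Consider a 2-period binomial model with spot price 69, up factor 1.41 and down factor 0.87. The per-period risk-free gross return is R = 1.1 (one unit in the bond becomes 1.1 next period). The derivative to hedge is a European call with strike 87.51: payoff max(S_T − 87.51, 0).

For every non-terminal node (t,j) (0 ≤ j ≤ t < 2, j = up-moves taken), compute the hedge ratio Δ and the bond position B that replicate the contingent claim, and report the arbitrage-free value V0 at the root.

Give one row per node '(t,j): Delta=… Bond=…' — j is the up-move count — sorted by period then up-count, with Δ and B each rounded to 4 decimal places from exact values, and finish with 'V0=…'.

(0,0): Delta=0.5162 Bond=-28.1682
(1,0): Delta=0.0000 Bond=0.0000
(1,1): Delta=0.9454 Bond=-72.7474
V0=7.4468

Since d<R<u, set p* = (R−d)/(u−d) = 0.4259; price each node as the discounted p*-expectation of its children.
Terminal values V(2,·): V(2,0)=0.0000, V(2,1)=0.0000, V(2,2)=49.6689
  t=1,j=0: stock 60.0300 → up 84.6423 (V=0.0000), down 52.2261 (V=0.0000). Price 0.0000; hedge Δ=0.0000, bond B=0.0000.
  t=1,j=1: stock 97.2900 → up 137.1789 (V=49.6689), down 84.6423 (V=0.0000). Price 19.2321; hedge Δ=0.9454, bond B=-72.7474.
  t=0,j=0: stock 69.0000 → up 97.2900 (V=19.2321), down 60.0300 (V=0.0000). Price 7.4468; hedge Δ=0.5162, bond B=-28.1682.
Each (Δ,B) replicates both successor values, so the strategy is self-financing and V0 is arbitrage-free.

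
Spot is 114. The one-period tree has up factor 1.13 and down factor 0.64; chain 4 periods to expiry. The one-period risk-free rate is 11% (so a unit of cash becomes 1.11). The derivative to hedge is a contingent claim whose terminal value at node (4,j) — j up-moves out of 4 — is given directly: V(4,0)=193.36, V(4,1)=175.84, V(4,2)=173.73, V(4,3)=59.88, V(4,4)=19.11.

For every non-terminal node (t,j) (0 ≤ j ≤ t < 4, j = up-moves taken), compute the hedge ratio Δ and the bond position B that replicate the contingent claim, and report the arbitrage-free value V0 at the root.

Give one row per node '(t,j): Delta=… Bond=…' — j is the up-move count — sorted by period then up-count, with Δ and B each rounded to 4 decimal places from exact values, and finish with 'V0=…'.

(0,0): Delta=-0.6390 Bond=90.2664
(1,0): Delta=-2.3824 Bond=227.3952
(1,1): Delta=-0.5970 Bond=94.7830
(2,0): Delta=-0.1078 Bond=146.1996
(2,1): Delta=-2.4372 Bond=256.9282
(2,2): Delta=-0.5526 Bond=98.7530
(3,0): Delta=-1.1964 Bond=194.8138
(3,1): Delta=-0.0816 Bond=160.8972
(3,2): Delta=-2.4940 Bond=290.4793
(3,3): Delta=-0.5058 Bond=101.9195
V0=17.4217

No-arbitrage ⇒ martingale measure with p* = (R−d)/(u−d) = 0.9592.
At expiry t=4: V(4,0)=193.3600, V(4,1)=175.8400, V(4,2)=173.7300, V(4,3)=59.8800, V(4,4)=19.1100
  t=3,j=0: stock 29.8844 → up 33.7694 (V=175.8400), down 19.1260 (V=193.3600). Price 159.0587; hedge Δ=-1.1964, bond B=194.8138.
  t=3,j=1: stock 52.7647 → up 59.6241 (V=173.7300), down 33.7694 (V=175.8400). Price 156.5911; hedge Δ=-0.0816, bond B=160.8972.
  t=3,j=2: stock 93.1626 → up 105.2738 (V=59.8800), down 59.6241 (V=173.7300). Price 58.1324; hedge Δ=-2.4940, bond B=290.4793.
  t=3,j=3: stock 164.4903 → up 185.8740 (V=19.1100), down 105.2738 (V=59.8800). Price 18.7154; hedge Δ=-0.5058, bond B=101.9195.
  t=2,j=0: stock 46.6944 → up 52.7647 (V=156.5911), down 29.8844 (V=159.0587). Price 141.1638; hedge Δ=-0.1078, bond B=146.1996.
  t=2,j=1: stock 82.4448 → up 93.1626 (V=58.1324), down 52.7647 (V=156.5911). Price 55.9920; hedge Δ=-2.4372, bond B=256.9282.
  t=2,j=2: stock 145.5666 → up 164.4903 (V=18.7154), down 93.1626 (V=58.1324). Price 18.3101; hedge Δ=-0.5526, bond B=98.7530.
  t=1,j=0: stock 72.9600 → up 82.4448 (V=55.9920), down 46.6944 (V=141.1638). Price 53.5751; hedge Δ=-2.3824, bond B=227.3952.
  t=1,j=1: stock 128.8200 → up 145.5666 (V=18.3101), down 82.4448 (V=55.9920). Price 17.8812; hedge Δ=-0.5970, bond B=94.7830.
  t=0,j=0: stock 114.0000 → up 128.8200 (V=17.8812), down 72.9600 (V=53.5751). Price 17.4217; hedge Δ=-0.6390, bond B=90.2664.
Root portfolio cost Δ·114+B reproduces V0=17.4217.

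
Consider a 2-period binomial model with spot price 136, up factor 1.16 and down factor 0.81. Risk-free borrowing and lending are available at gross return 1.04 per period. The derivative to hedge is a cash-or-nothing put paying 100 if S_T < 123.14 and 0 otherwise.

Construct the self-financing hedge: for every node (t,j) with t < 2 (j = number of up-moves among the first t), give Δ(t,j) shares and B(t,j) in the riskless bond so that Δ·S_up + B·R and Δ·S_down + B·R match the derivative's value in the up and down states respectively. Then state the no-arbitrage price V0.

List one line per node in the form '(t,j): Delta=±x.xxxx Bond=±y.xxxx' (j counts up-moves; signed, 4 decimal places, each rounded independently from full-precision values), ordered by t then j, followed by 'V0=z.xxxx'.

(0,0): Delta=-0.6926 Bond=105.0598
(1,0): Delta=-2.5936 Bond=318.6813
(1,1): Delta=0.0000 Bond=0.0000
V0=10.8683

Under the risk-neutral measure, an up-move has probability p* = (R−d)/(u−d) = 0.6571 and values discount at R = 1.04.
Terminal payoffs: V(2,0)=100.0000, V(2,1)=0.0000, V(2,2)=0.0000
Node (1,0) S=110.1600: V=(p*·0.0000+(1−p*)·100.0000)/1.04=32.9670; Δ=(0.0000−100.0000)/(127.7856−89.2296)=-2.5936; B=V−Δ·S=318.6813
Node (1,1) S=157.7600: V=(p*·0.0000+(1−p*)·0.0000)/1.04=0.0000; Δ=(0.0000−0.0000)/(183.0016−127.7856)=0.0000; B=V−Δ·S=0.0000
Node (0,0) S=136.0000: V=(p*·0.0000+(1−p*)·32.9670)/1.04=10.8683; Δ=(0.0000−32.9670)/(157.7600−110.1600)=-0.6926; B=V−Δ·S=105.0598
Root portfolio cost Δ·136+B reproduces V0=10.8683.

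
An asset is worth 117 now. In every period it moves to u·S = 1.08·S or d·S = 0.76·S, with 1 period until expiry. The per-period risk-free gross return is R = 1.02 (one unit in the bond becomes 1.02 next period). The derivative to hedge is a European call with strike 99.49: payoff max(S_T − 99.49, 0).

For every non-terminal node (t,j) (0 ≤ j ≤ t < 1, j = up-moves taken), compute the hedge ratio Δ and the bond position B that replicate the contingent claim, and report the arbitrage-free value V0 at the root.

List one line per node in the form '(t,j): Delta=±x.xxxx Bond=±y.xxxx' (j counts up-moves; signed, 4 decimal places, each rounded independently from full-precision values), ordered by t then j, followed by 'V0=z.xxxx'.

Risk-neutral probability p* = (R−d)/(u−d) = (1.02−0.76)/(1.08−0.76) = 0.8125.
Terminal values V(1,·): V(1,0)=0.0000, V(1,1)=26.8700
Node (0,0) S=117.0000: V=(p*·26.8700+(1−p*)·0.0000)/1.02=21.4038; Δ=(26.8700−0.0000)/(126.3600−88.9200)=0.7177; B=V−Δ·S=-62.5650
Self-financing check: at every node Δ·S+B equals the discounted successor values.

(0,0): Delta=0.7177 Bond=-62.5650
V0=21.4038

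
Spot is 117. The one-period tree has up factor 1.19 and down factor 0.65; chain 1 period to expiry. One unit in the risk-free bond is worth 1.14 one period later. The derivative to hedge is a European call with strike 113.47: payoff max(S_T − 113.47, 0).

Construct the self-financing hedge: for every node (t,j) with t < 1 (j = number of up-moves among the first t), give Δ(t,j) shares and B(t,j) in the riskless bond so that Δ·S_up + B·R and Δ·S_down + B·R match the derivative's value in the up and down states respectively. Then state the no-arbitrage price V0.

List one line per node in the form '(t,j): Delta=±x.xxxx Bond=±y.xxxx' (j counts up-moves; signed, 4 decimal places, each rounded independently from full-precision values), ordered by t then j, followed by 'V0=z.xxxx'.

(0,0): Delta=0.4077 Bond=-27.1995
V0=20.5042

No-arbitrage ⇒ martingale measure with p* = (R−d)/(u−d) = 0.9074.
Terminal payoffs: V(1,0)=0.0000, V(1,1)=25.7600
  t=0,j=0: stock 117.0000 → up 139.2300 (V=25.7600), down 76.0500 (V=0.0000). Price 20.5042; hedge Δ=0.4077, bond B=-27.1995.
The time-0 hedge costs 20.5042, which is the no-arbitrage price.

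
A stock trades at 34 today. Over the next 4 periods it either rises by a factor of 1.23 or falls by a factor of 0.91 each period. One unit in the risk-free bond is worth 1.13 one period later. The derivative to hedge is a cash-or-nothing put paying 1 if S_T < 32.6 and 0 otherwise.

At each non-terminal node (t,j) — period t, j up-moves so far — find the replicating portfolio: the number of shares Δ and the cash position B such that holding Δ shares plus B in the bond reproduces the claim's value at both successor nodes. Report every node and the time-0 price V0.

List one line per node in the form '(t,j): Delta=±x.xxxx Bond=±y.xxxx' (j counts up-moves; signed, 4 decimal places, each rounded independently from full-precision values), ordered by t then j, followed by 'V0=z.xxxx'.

(0,0): Delta=-0.0128 Bond=0.4935
(1,0): Delta=-0.0340 Bond=1.2123
(1,1): Delta=-0.0057 Bond=0.2601
(2,0): Delta=-0.0675 Bond=2.3143
(2,1): Delta=-0.0227 Bond=0.9407
(2,2): Delta=0.0000 Bond=0.0000
(3,0): Delta=0.0000 Bond=0.8850
(3,1): Delta=-0.0902 Bond=3.4015
(3,2): Delta=0.0000 Bond=0.0000
(3,3): Delta=0.0000 Bond=0.0000
V0=0.0573

Under the risk-neutral measure, an up-move has probability p* = (R−d)/(u−d) = 0.6875 and values discount at R = 1.13.
Payoff layer (t=4): V(4,0)=1.0000, V(4,1)=1.0000, V(4,2)=0.0000, V(4,3)=0.0000, V(4,4)=0.0000
  t=3,j=0: stock 25.6214 → up 31.5143 (V=1.0000), down 23.3155 (V=1.0000). Price 0.8850; hedge Δ=0.0000, bond B=0.8850.
  t=3,j=1: stock 34.6311 → up 42.5963 (V=0.0000), down 31.5143 (V=1.0000). Price 0.2765; hedge Δ=-0.0902, bond B=3.4015.
  t=3,j=2: stock 46.8091 → up 57.5752 (V=0.0000), down 42.5963 (V=0.0000). Price 0.0000; hedge Δ=0.0000, bond B=0.0000.
  t=3,j=3: stock 63.2695 → up 77.8215 (V=0.0000), down 57.5752 (V=0.0000). Price 0.0000; hedge Δ=0.0000, bond B=0.0000.
  t=2,j=0: stock 28.1554 → up 34.6311 (V=0.2765), down 25.6214 (V=0.8850). Price 0.4130; hedge Δ=-0.0675, bond B=2.3143.
  t=2,j=1: stock 38.0562 → up 46.8091 (V=0.0000), down 34.6311 (V=0.2765). Price 0.0765; hedge Δ=-0.0227, bond B=0.9407.
  t=2,j=2: stock 51.4386 → up 63.2695 (V=0.0000), down 46.8091 (V=0.0000). Price 0.0000; hedge Δ=0.0000, bond B=0.0000.
  t=1,j=0: stock 30.9400 → up 38.0562 (V=0.0765), down 28.1554 (V=0.4130). Price 0.1607; hedge Δ=-0.0340, bond B=1.2123.
  t=1,j=1: stock 41.8200 → up 51.4386 (V=0.0000), down 38.0562 (V=0.0765). Price 0.0212; hedge Δ=-0.0057, bond B=0.2601.
  t=0,j=0: stock 34.0000 → up 41.8200 (V=0.0212), down 30.9400 (V=0.1607). Price 0.0573; hedge Δ=-0.0128, bond B=0.4935.
Check: Δ(0,0)·S0 + B(0,0) = 0.0573 = V0.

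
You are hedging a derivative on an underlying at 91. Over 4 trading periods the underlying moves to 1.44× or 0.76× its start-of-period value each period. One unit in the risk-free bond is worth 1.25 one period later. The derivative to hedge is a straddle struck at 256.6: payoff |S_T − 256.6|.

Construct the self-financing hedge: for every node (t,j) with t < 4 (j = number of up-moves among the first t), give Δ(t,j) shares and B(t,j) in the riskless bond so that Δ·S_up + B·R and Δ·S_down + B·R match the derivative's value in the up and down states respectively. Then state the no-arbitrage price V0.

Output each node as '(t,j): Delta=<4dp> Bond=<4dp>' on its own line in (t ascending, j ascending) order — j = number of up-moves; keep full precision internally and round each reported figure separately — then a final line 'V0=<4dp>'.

(0,0): Delta=-0.1661 Bond=58.9642
(1,0): Delta=-1.0000 Bond=131.3792
(1,1): Delta=0.0046 Bond=51.3418
(2,0): Delta=-1.0000 Bond=164.2240
(2,1): Delta=-1.0000 Bond=164.2240
(2,2): Delta=0.2102 Bond=25.3836
(3,0): Delta=-1.0000 Bond=205.2800
(3,1): Delta=-1.0000 Bond=205.2800
(3,2): Delta=-1.0000 Bond=205.2800
(3,3): Delta=0.4578 Bond=-35.5655
V0=43.8510

Since d<R<u, set p* = (R−d)/(u−d) = 0.7206; price each node as the discounted p*-expectation of its children.
At expiry t=4: V(4,0)=226.2404, V(4,1)=199.0766, V(4,2)=147.6083, V(4,3)=50.0893, V(4,4)=134.6833
  t=3,j=0: stock 39.9468 → up 57.5234 (V=199.0766), down 30.3596 (V=226.2404). Price 165.3332; hedge Δ=-1.0000, bond B=205.2800.
  t=3,j=1: stock 75.6887 → up 108.9917 (V=147.6083), down 57.5234 (V=199.0766). Price 129.5913; hedge Δ=-1.0000, bond B=205.2800.
  t=3,j=2: stock 143.4102 → up 206.5107 (V=50.0893), down 108.9917 (V=147.6083). Price 61.8698; hedge Δ=-1.0000, bond B=205.2800.
  t=3,j=3: stock 271.7245 → up 391.2833 (V=134.6833), down 206.5107 (V=50.0893). Price 88.8374; hedge Δ=0.4578, bond B=-35.5655.
  t=2,j=0: stock 52.5616 → up 75.6887 (V=129.5913), down 39.9468 (V=165.3332). Price 111.6624; hedge Δ=-1.0000, bond B=164.2240.
  t=2,j=1: stock 99.5904 → up 143.4102 (V=61.8698), down 75.6887 (V=129.5913). Price 64.6336; hedge Δ=-1.0000, bond B=164.2240.
  t=2,j=2: stock 188.6976 → up 271.7245 (V=88.8374), down 143.4102 (V=61.8698). Price 65.0419; hedge Δ=0.2102, bond B=25.3836.
  t=1,j=0: stock 69.1600 → up 99.5904 (V=64.6336), down 52.5616 (V=111.6624). Price 62.2192; hedge Δ=-1.0000, bond B=131.3792.
  t=1,j=1: stock 131.0400 → up 188.6976 (V=65.0419), down 99.5904 (V=64.6336). Price 51.9422; hedge Δ=0.0046, bond B=51.3418.
  t=0,j=0: stock 91.0000 → up 131.0400 (V=51.9422), down 69.1600 (V=62.2192). Price 43.8510; hedge Δ=-0.1661, bond B=58.9642.
Each (Δ,B) replicates both successor values, so the strategy is self-financing and V0 is arbitrage-free.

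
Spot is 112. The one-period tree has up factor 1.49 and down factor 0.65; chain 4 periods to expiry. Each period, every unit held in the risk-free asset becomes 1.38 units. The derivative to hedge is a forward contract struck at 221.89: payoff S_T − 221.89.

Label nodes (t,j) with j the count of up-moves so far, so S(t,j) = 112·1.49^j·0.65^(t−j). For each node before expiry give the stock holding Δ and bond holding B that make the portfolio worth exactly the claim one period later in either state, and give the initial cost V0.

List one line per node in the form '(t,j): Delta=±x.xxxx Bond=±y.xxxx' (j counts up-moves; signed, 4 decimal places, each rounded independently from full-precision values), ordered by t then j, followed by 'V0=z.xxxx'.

Under the risk-neutral measure, an up-move has probability p* = (R−d)/(u−d) = 0.8690 and values discount at R = 1.38.
Terminal payoffs: V(4,0)=-201.8973, V(4,1)=-176.0606, V(4,2)=-116.8349, V(4,3)=18.9287, V(4,4)=330.1405
(3,0): S=30.7580. Δ = (V_up−V_dn)/(S_up−S_dn) = (-176.0606−-201.8973)/(45.8294−19.9927) = 1.0000. V = [p*·-176.0606 + (1−p*)·-201.8973]/1.38 = -130.0319. B = V − Δ·S = -160.7899.
(3,1): S=70.5068. Δ = (V_up−V_dn)/(S_up−S_dn) = (-116.8349−-176.0606)/(105.0551−45.8294) = 1.0000. V = [p*·-116.8349 + (1−p*)·-176.0606]/1.38 = -90.2831. B = V − Δ·S = -160.7899.
(3,2): S=161.6233. Δ = (V_up−V_dn)/(S_up−S_dn) = (18.9287−-116.8349)/(240.8187−105.0551) = 1.0000. V = [p*·18.9287 + (1−p*)·-116.8349]/1.38 = 0.8334. B = V − Δ·S = -160.7899.
(3,3): S=370.4903. Δ = (V_up−V_dn)/(S_up−S_dn) = (330.1405−18.9287)/(552.0305−240.8187) = 1.0000. V = [p*·330.1405 + (1−p*)·18.9287]/1.38 = 209.7004. B = V − Δ·S = -160.7899.
(2,0): S=47.3200. Δ = (V_up−V_dn)/(S_up−S_dn) = (-90.2831−-130.0319)/(70.5068−30.7580) = 1.0000. V = [p*·-90.2831 + (1−p*)·-130.0319]/1.38 = -69.1944. B = V − Δ·S = -116.5144.
(2,1): S=108.4720. Δ = (V_up−V_dn)/(S_up−S_dn) = (0.8334−-90.2831)/(161.6233−70.5068) = 1.0000. V = [p*·0.8334 + (1−p*)·-90.2831]/1.38 = -8.0424. B = V − Δ·S = -116.5144.
(2,2): S=248.6512. Δ = (V_up−V_dn)/(S_up−S_dn) = (209.7004−0.8334)/(370.4903−161.6233) = 1.0000. V = [p*·209.7004 + (1−p*)·0.8334]/1.38 = 132.1368. B = V − Δ·S = -116.5144.
(1,0): S=72.8000. Δ = (V_up−V_dn)/(S_up−S_dn) = (-8.0424−-69.1944)/(108.4720−47.3200) = 1.0000. V = [p*·-8.0424 + (1−p*)·-69.1944]/1.38 = -11.6307. B = V − Δ·S = -84.4307.
(1,1): S=166.8800. Δ = (V_up−V_dn)/(S_up−S_dn) = (132.1368−-8.0424)/(248.6512−108.4720) = 1.0000. V = [p*·132.1368 + (1−p*)·-8.0424]/1.38 = 82.4493. B = V − Δ·S = -84.4307.
(0,0): S=112.0000. Δ = (V_up−V_dn)/(S_up−S_dn) = (82.4493−-11.6307)/(166.8800−72.8000) = 1.0000. V = [p*·82.4493 + (1−p*)·-11.6307]/1.38 = 50.8183. B = V − Δ·S = -61.1817.
Each (Δ,B) replicates both successor values, so the strategy is self-financing and V0 is arbitrage-free.

(0,0): Delta=1.0000 Bond=-61.1817
(1,0): Delta=1.0000 Bond=-84.4307
(1,1): Delta=1.0000 Bond=-84.4307
(2,0): Delta=1.0000 Bond=-116.5144
(2,1): Delta=1.0000 Bond=-116.5144
(2,2): Delta=1.0000 Bond=-116.5144
(3,0): Delta=1.0000 Bond=-160.7899
(3,1): Delta=1.0000 Bond=-160.7899
(3,2): Delta=1.0000 Bond=-160.7899
(3,3): Delta=1.0000 Bond=-160.7899
V0=50.8183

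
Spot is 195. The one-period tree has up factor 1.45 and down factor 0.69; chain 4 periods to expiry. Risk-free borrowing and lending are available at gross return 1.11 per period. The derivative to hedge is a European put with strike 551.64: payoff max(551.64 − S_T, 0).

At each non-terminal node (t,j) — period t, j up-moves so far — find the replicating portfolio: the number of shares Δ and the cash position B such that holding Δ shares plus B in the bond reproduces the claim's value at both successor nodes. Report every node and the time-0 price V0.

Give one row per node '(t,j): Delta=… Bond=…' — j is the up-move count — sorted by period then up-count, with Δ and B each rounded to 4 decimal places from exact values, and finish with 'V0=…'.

(0,0): Delta=-0.7416 Bond=332.0557
(1,0): Delta=-1.0000 Bond=403.3544
(1,1): Delta=-0.6420 Bond=340.4325
(2,0): Delta=-1.0000 Bond=447.7234
(2,1): Delta=-1.0000 Bond=447.7234
(2,2): Delta=-0.5041 Bond=321.3402
(3,0): Delta=-1.0000 Bond=496.9730
(3,1): Delta=-1.0000 Bond=496.9730
(3,2): Delta=-1.0000 Bond=496.9730
(3,3): Delta=-0.3131 Bond=243.1234
V0=187.4508

No-arbitrage ⇒ martingale measure with p* = (R−d)/(u−d) = 0.5526.
Terminal payoffs: V(4,0)=507.4391, V(4,1)=458.7541, V(4,2)=356.4450, V(4,3)=141.4475, V(4,4)=0.0000
  t=3,j=0: stock 64.0593 → up 92.8859 (V=458.7541), down 44.2009 (V=507.4391). Price 432.9137; hedge Δ=-1.0000, bond B=496.9730.
  t=3,j=1: stock 134.6173 → up 195.1950 (V=356.4450), down 92.8859 (V=458.7541). Price 362.3557; hedge Δ=-1.0000, bond B=496.9730.
  t=3,j=2: stock 282.8914 → up 410.1925 (V=141.4475), down 195.1950 (V=356.4450). Price 214.0816; hedge Δ=-1.0000, bond B=496.9730.
  t=3,j=3: stock 594.4819 → up 861.9987 (V=0.0000), down 410.1925 (V=141.4475). Price 57.0082; hedge Δ=-0.3131, bond B=243.1234.
  t=2,j=0: stock 92.8395 → up 134.6173 (V=362.3557), down 64.0593 (V=432.9137). Price 354.8839; hedge Δ=-1.0000, bond B=447.7234.
  t=2,j=1: stock 195.0975 → up 282.8914 (V=214.0816), down 134.6173 (V=362.3557). Price 252.6259; hedge Δ=-1.0000, bond B=447.7234.
  t=2,j=2: stock 409.9875 → up 594.4819 (V=57.0082), down 282.8914 (V=214.0816). Price 114.6648; hedge Δ=-0.5041, bond B=321.3402.
  t=1,j=0: stock 134.5500 → up 195.0975 (V=252.6259), down 92.8395 (V=354.8839). Price 268.8044; hedge Δ=-1.0000, bond B=403.3544.
  t=1,j=1: stock 282.7500 → up 409.9875 (V=114.6648), down 195.0975 (V=252.6259). Price 158.9047; hedge Δ=-0.6420, bond B=340.4325.
  t=0,j=0: stock 195.0000 → up 282.7500 (V=158.9047), down 134.5500 (V=268.8044). Price 187.4508; hedge Δ=-0.7416, bond B=332.0557.
The time-0 hedge costs 187.4508, which is the no-arbitrage price.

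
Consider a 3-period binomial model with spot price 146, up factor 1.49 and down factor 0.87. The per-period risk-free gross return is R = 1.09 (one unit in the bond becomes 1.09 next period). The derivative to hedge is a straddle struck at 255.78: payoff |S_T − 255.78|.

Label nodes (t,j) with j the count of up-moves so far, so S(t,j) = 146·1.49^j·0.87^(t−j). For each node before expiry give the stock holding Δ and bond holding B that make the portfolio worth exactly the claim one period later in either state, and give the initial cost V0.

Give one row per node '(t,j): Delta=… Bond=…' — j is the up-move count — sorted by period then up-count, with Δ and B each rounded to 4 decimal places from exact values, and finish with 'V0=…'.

Since d<R<u, set p* = (R−d)/(u−d) = 0.3548; price each node as the discounted p*-expectation of its children.
Terminal payoffs: V(3,0)=159.6386, V(3,1)=91.1240, V(3,2)=26.2171, V(3,3)=227.1806
(2,0): S=110.5074. Δ = (V_up−V_dn)/(S_up−S_dn) = (91.1240−159.6386)/(164.6560−96.1414) = -1.0000. V = [p*·91.1240 + (1−p*)·159.6386]/1.09 = 124.1532. B = V − Δ·S = 234.6606.
(2,1): S=189.2598. Δ = (V_up−V_dn)/(S_up−S_dn) = (26.2171−91.1240)/(281.9971−164.6560) = -0.5531. V = [p*·26.2171 + (1−p*)·91.1240]/1.09 = 62.4702. B = V − Δ·S = 167.1587.
(2,2): S=324.1346. Δ = (V_up−V_dn)/(S_up−S_dn) = (227.1806−26.2171)/(482.9606−281.9971) = 1.0000. V = [p*·227.1806 + (1−p*)·26.2171]/1.09 = 89.4740. B = V − Δ·S = -234.6606.
(1,0): S=127.0200. Δ = (V_up−V_dn)/(S_up−S_dn) = (62.4702−124.1532)/(189.2598−110.5074) = -0.7833. V = [p*·62.4702 + (1−p*)·124.1532]/1.09 = 93.8217. B = V − Δ·S = 193.3103.
(1,1): S=217.5400. Δ = (V_up−V_dn)/(S_up−S_dn) = (89.4740−62.4702)/(324.1346−189.2598) = 0.2002. V = [p*·89.4740 + (1−p*)·62.4702]/1.09 = 66.1029. B = V − Δ·S = 22.5483.
(0,0): S=146.0000. Δ = (V_up−V_dn)/(S_up−S_dn) = (66.1029−93.8217)/(217.5400−127.0200) = -0.3062. V = [p*·66.1029 + (1−p*)·93.8217]/1.09 = 77.0514. B = V − Δ·S = 121.7591.
Self-financing check: at every node Δ·S+B equals the discounted successor values.

(0,0): Delta=-0.3062 Bond=121.7591
(1,0): Delta=-0.7833 Bond=193.3103
(1,1): Delta=0.2002 Bond=22.5483
(2,0): Delta=-1.0000 Bond=234.6606
(2,1): Delta=-0.5531 Bond=167.1587
(2,2): Delta=1.0000 Bond=-234.6606
V0=77.0514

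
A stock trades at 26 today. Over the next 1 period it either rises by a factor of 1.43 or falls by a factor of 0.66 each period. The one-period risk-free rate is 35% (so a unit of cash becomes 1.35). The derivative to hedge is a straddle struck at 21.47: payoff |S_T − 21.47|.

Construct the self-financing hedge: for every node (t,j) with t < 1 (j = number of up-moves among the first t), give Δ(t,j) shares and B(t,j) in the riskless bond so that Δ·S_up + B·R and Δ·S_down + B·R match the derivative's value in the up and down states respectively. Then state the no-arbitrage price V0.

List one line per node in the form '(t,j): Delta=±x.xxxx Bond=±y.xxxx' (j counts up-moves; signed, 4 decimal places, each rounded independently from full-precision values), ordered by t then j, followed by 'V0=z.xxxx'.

(0,0): Delta=0.5694 Bond=-4.0455
V0=10.7597

No-arbitrage ⇒ martingale measure with p* = (R−d)/(u−d) = 0.8961.
Terminal payoffs: V(1,0)=4.3100, V(1,1)=15.7100
(0,0): S=26.0000. Δ = (V_up−V_dn)/(S_up−S_dn) = (15.7100−4.3100)/(37.1800−17.1600) = 0.5694. V = [p*·15.7100 + (1−p*)·4.3100]/1.35 = 10.7597. B = V − Δ·S = -4.0455.
Each (Δ,B) replicates both successor values, so the strategy is self-financing and V0 is arbitrage-free.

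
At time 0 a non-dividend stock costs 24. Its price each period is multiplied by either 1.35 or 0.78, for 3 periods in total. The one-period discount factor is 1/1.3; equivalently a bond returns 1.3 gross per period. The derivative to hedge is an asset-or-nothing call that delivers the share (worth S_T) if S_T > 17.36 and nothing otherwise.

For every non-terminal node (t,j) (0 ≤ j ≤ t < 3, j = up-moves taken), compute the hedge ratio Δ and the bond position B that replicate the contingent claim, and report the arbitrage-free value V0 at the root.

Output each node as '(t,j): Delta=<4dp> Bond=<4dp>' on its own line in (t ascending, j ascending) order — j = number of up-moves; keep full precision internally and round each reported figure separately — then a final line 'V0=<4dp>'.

(0,0): Delta=1.0038 Bond=-0.0945
(1,0): Delta=1.0720 Bond=-1.4001
(1,1): Delta=1.0000 Bond=0.0000
(2,0): Delta=2.3684 Bond=-20.7496
(2,1): Delta=1.0000 Bond=0.0000
(2,2): Delta=1.0000 Bond=0.0000
V0=23.9965

Risk-neutral probability p* = (R−d)/(u−d) = (1.3−0.78)/(1.35−0.78) = 0.9123.
Terminal values V(3,·): V(3,0)=0.0000, V(3,1)=19.7122, V(3,2)=34.1172, V(3,3)=59.0490
(2,0): S=14.6016. Δ = (V_up−V_dn)/(S_up−S_dn) = (19.7122−0.0000)/(19.7122−11.3892) = 2.3684. V = [p*·19.7122 + (1−p*)·0.0000]/1.3 = 13.8331. B = V − Δ·S = -20.7496.
(2,1): S=25.2720. Δ = (V_up−V_dn)/(S_up−S_dn) = (34.1172−19.7122)/(34.1172−19.7122) = 1.0000. V = [p*·34.1172 + (1−p*)·19.7122]/1.3 = 25.2720. B = V − Δ·S = 0.0000.
(2,2): S=43.7400. Δ = (V_up−V_dn)/(S_up−S_dn) = (59.0490−34.1172)/(59.0490−34.1172) = 1.0000. V = [p*·59.0490 + (1−p*)·34.1172]/1.3 = 43.7400. B = V − Δ·S = 0.0000.
(1,0): S=18.7200. Δ = (V_up−V_dn)/(S_up−S_dn) = (25.2720−13.8331)/(25.2720−14.6016) = 1.0720. V = [p*·25.2720 + (1−p*)·13.8331]/1.3 = 18.6681. B = V − Δ·S = -1.4001.
(1,1): S=32.4000. Δ = (V_up−V_dn)/(S_up−S_dn) = (43.7400−25.2720)/(43.7400−25.2720) = 1.0000. V = [p*·43.7400 + (1−p*)·25.2720]/1.3 = 32.4000. B = V − Δ·S = 0.0000.
(0,0): S=24.0000. Δ = (V_up−V_dn)/(S_up−S_dn) = (32.4000−18.6681)/(32.4000−18.7200) = 1.0038. V = [p*·32.4000 + (1−p*)·18.6681]/1.3 = 23.9965. B = V − Δ·S = -0.0945.
The time-0 hedge costs 23.9965, which is the no-arbitrage price.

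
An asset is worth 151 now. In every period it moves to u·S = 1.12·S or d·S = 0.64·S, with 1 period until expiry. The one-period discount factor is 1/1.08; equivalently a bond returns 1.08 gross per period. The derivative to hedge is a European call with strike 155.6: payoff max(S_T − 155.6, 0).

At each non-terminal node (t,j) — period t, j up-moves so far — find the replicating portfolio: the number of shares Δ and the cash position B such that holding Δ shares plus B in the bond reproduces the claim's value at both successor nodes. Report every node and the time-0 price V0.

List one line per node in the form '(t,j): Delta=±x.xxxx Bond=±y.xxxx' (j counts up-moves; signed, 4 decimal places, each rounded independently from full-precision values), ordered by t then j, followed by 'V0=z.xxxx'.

(0,0): Delta=0.1865 Bond=-16.6914
V0=11.4753

No-arbitrage ⇒ martingale measure with p* = (R−d)/(u−d) = 0.9167.
Terminal payoffs: V(1,0)=0.0000, V(1,1)=13.5200
Node (0,0) S=151.0000: V=(p*·13.5200+(1−p*)·0.0000)/1.08=11.4753; Δ=(13.5200−0.0000)/(169.1200−96.6400)=0.1865; B=V−Δ·S=-16.6914
Check: Δ(0,0)·S0 + B(0,0) = 11.4753 = V0.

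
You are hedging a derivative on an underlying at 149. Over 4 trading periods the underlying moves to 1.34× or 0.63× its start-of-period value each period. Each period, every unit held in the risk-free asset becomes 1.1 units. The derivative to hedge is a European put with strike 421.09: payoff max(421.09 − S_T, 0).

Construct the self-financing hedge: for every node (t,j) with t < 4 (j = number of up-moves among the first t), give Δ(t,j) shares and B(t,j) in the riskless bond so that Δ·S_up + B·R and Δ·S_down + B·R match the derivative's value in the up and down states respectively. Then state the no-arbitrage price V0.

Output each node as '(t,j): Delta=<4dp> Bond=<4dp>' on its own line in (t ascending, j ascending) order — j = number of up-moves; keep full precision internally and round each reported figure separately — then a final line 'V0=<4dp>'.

(0,0): Delta=-0.8778 Bond=277.1827
(1,0): Delta=-1.0000 Bond=316.3711
(1,1): Delta=-0.8485 Bond=299.0438
(2,0): Delta=-1.0000 Bond=348.0083
(2,1): Delta=-1.0000 Bond=348.0083
(2,2): Delta=-0.8121 Bond=319.2154
(3,0): Delta=-1.0000 Bond=382.8091
(3,1): Delta=-1.0000 Bond=382.8091
(3,2): Delta=-1.0000 Bond=382.8091
(3,3): Delta=-0.7670 Bond=334.9640
V0=146.3893

The replicating-portfolio and risk-neutral prices coincide; use p* = (1.1−0.63)/(1.34−0.63) = 0.6620 for the latter.
Terminal values V(4,·): V(4,0)=397.6181, V(4,1)=371.1656, V(4,2)=314.9016, V(4,3)=195.2290, V(4,4)=0.0000
Node (3,0) S=37.2570: V=(p*·371.1656+(1−p*)·397.6181)/1.1=345.5521; Δ=(371.1656−397.6181)/(49.9244−23.4719)=-1.0000; B=V−Δ·S=382.8091
Node (3,1) S=79.2451: V=(p*·314.9016+(1−p*)·371.1656)/1.1=303.5640; Δ=(314.9016−371.1656)/(106.1884−49.9244)=-1.0000; B=V−Δ·S=382.8091
Node (3,2) S=168.5530: V=(p*·195.2290+(1−p*)·314.9016)/1.1=214.2561; Δ=(195.2290−314.9016)/(225.8610−106.1884)=-1.0000; B=V−Δ·S=382.8091
Node (3,3) S=358.5095: V=(p*·0.0000+(1−p*)·195.2290)/1.1=59.9936; Δ=(0.0000−195.2290)/(480.4027−225.8610)=-0.7670; B=V−Δ·S=334.9640
Node (2,0) S=59.1381: V=(p*·303.5640+(1−p*)·345.5521)/1.1=288.8702; Δ=(303.5640−345.5521)/(79.2451−37.2570)=-1.0000; B=V−Δ·S=348.0083
Node (2,1) S=125.7858: V=(p*·214.2561+(1−p*)·303.5640)/1.1=222.2225; Δ=(214.2561−303.5640)/(168.5530−79.2451)=-1.0000; B=V−Δ·S=348.0083
Node (2,2) S=267.5444: V=(p*·59.9936+(1−p*)·214.2561)/1.1=101.9442; Δ=(59.9936−214.2561)/(358.5095−168.5530)=-0.8121; B=V−Δ·S=319.2154
Node (1,0) S=93.8700: V=(p*·222.2225+(1−p*)·288.8702)/1.1=222.5011; Δ=(222.2225−288.8702)/(125.7858−59.1381)=-1.0000; B=V−Δ·S=316.3711
Node (1,1) S=199.6600: V=(p*·101.9442+(1−p*)·222.2225)/1.1=129.6379; Δ=(101.9442−222.2225)/(267.5444−125.7858)=-0.8485; B=V−Δ·S=299.0438
Node (0,0) S=149.0000: V=(p*·129.6379+(1−p*)·222.5011)/1.1=146.3893; Δ=(129.6379−222.5011)/(199.6600−93.8700)=-0.8778; B=V−Δ·S=277.1827
Self-financing check: at every node Δ·S+B equals the discounted successor values.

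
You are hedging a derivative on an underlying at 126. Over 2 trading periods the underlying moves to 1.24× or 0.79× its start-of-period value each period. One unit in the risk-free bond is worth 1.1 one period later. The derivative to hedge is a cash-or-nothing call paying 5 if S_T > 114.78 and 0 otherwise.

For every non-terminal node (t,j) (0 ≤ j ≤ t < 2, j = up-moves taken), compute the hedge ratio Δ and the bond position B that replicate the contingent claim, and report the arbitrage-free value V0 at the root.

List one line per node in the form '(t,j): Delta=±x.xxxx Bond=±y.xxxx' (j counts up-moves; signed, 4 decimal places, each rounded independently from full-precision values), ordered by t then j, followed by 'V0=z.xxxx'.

Under the risk-neutral measure, an up-move has probability p* = (R−d)/(u−d) = 0.6889 and values discount at R = 1.1.
Terminal payoffs: V(2,0)=0.0000, V(2,1)=5.0000, V(2,2)=5.0000
Node (1,0) S=99.5400: V=(p*·5.0000+(1−p*)·0.0000)/1.1=3.1313; Δ=(5.0000−0.0000)/(123.4296−78.6366)=0.1116; B=V−Δ·S=-7.9798
Node (1,1) S=156.2400: V=(p*·5.0000+(1−p*)·5.0000)/1.1=4.5455; Δ=(5.0000−5.0000)/(193.7376−123.4296)=0.0000; B=V−Δ·S=4.5455
Node (0,0) S=126.0000: V=(p*·4.5455+(1−p*)·3.1313)/1.1=3.7323; Δ=(4.5455−3.1313)/(156.2400−99.5400)=0.0249; B=V−Δ·S=0.5897
Check: Δ(0,0)·S0 + B(0,0) = 3.7323 = V0.

(0,0): Delta=0.0249 Bond=0.5897
(1,0): Delta=0.1116 Bond=-7.9798
(1,1): Delta=0.0000 Bond=4.5455
V0=3.7323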